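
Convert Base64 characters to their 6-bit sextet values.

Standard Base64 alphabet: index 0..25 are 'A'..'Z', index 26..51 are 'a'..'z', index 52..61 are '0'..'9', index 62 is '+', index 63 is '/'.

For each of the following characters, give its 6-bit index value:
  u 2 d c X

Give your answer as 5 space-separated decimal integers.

'u': a..z range, 26 + ord('u') − ord('a') = 46
'2': 0..9 range, 52 + ord('2') − ord('0') = 54
'd': a..z range, 26 + ord('d') − ord('a') = 29
'c': a..z range, 26 + ord('c') − ord('a') = 28
'X': A..Z range, ord('X') − ord('A') = 23

Answer: 46 54 29 28 23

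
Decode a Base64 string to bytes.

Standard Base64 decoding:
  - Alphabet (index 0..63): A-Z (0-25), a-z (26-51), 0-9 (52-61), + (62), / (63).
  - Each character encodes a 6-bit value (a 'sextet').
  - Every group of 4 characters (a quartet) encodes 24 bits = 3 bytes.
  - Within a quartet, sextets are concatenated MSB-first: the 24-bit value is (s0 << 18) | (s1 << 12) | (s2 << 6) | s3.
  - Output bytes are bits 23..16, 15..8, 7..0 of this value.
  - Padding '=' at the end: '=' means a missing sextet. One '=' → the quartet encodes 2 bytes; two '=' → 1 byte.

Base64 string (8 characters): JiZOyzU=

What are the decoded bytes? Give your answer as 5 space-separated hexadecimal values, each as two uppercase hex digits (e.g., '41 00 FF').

Answer: 26 26 4E CB 35

Derivation:
After char 0 ('J'=9): chars_in_quartet=1 acc=0x9 bytes_emitted=0
After char 1 ('i'=34): chars_in_quartet=2 acc=0x262 bytes_emitted=0
After char 2 ('Z'=25): chars_in_quartet=3 acc=0x9899 bytes_emitted=0
After char 3 ('O'=14): chars_in_quartet=4 acc=0x26264E -> emit 26 26 4E, reset; bytes_emitted=3
After char 4 ('y'=50): chars_in_quartet=1 acc=0x32 bytes_emitted=3
After char 5 ('z'=51): chars_in_quartet=2 acc=0xCB3 bytes_emitted=3
After char 6 ('U'=20): chars_in_quartet=3 acc=0x32CD4 bytes_emitted=3
Padding '=': partial quartet acc=0x32CD4 -> emit CB 35; bytes_emitted=5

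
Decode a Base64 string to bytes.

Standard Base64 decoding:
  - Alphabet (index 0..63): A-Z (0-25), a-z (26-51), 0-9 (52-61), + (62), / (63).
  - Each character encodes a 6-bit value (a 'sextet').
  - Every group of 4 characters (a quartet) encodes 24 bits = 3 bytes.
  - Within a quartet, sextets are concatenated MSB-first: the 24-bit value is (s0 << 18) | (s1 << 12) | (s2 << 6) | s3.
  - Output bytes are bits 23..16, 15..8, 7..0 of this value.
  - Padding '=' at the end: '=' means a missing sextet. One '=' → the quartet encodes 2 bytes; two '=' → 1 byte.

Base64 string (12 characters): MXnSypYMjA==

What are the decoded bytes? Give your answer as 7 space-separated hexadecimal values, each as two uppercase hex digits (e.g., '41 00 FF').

Answer: 31 79 D2 CA 96 0C 8C

Derivation:
After char 0 ('M'=12): chars_in_quartet=1 acc=0xC bytes_emitted=0
After char 1 ('X'=23): chars_in_quartet=2 acc=0x317 bytes_emitted=0
After char 2 ('n'=39): chars_in_quartet=3 acc=0xC5E7 bytes_emitted=0
After char 3 ('S'=18): chars_in_quartet=4 acc=0x3179D2 -> emit 31 79 D2, reset; bytes_emitted=3
After char 4 ('y'=50): chars_in_quartet=1 acc=0x32 bytes_emitted=3
After char 5 ('p'=41): chars_in_quartet=2 acc=0xCA9 bytes_emitted=3
After char 6 ('Y'=24): chars_in_quartet=3 acc=0x32A58 bytes_emitted=3
After char 7 ('M'=12): chars_in_quartet=4 acc=0xCA960C -> emit CA 96 0C, reset; bytes_emitted=6
After char 8 ('j'=35): chars_in_quartet=1 acc=0x23 bytes_emitted=6
After char 9 ('A'=0): chars_in_quartet=2 acc=0x8C0 bytes_emitted=6
Padding '==': partial quartet acc=0x8C0 -> emit 8C; bytes_emitted=7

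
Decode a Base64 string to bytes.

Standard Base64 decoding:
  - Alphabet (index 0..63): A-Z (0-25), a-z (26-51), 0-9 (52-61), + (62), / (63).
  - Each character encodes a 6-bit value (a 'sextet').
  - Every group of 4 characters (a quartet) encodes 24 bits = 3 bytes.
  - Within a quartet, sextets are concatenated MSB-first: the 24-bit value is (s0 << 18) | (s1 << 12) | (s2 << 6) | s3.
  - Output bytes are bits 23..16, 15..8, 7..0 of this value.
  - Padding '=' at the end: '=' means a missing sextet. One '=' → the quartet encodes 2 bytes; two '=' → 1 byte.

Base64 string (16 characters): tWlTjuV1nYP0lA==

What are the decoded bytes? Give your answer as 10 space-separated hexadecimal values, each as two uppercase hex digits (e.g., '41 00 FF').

After char 0 ('t'=45): chars_in_quartet=1 acc=0x2D bytes_emitted=0
After char 1 ('W'=22): chars_in_quartet=2 acc=0xB56 bytes_emitted=0
After char 2 ('l'=37): chars_in_quartet=3 acc=0x2D5A5 bytes_emitted=0
After char 3 ('T'=19): chars_in_quartet=4 acc=0xB56953 -> emit B5 69 53, reset; bytes_emitted=3
After char 4 ('j'=35): chars_in_quartet=1 acc=0x23 bytes_emitted=3
After char 5 ('u'=46): chars_in_quartet=2 acc=0x8EE bytes_emitted=3
After char 6 ('V'=21): chars_in_quartet=3 acc=0x23B95 bytes_emitted=3
After char 7 ('1'=53): chars_in_quartet=4 acc=0x8EE575 -> emit 8E E5 75, reset; bytes_emitted=6
After char 8 ('n'=39): chars_in_quartet=1 acc=0x27 bytes_emitted=6
After char 9 ('Y'=24): chars_in_quartet=2 acc=0x9D8 bytes_emitted=6
After char 10 ('P'=15): chars_in_quartet=3 acc=0x2760F bytes_emitted=6
After char 11 ('0'=52): chars_in_quartet=4 acc=0x9D83F4 -> emit 9D 83 F4, reset; bytes_emitted=9
After char 12 ('l'=37): chars_in_quartet=1 acc=0x25 bytes_emitted=9
After char 13 ('A'=0): chars_in_quartet=2 acc=0x940 bytes_emitted=9
Padding '==': partial quartet acc=0x940 -> emit 94; bytes_emitted=10

Answer: B5 69 53 8E E5 75 9D 83 F4 94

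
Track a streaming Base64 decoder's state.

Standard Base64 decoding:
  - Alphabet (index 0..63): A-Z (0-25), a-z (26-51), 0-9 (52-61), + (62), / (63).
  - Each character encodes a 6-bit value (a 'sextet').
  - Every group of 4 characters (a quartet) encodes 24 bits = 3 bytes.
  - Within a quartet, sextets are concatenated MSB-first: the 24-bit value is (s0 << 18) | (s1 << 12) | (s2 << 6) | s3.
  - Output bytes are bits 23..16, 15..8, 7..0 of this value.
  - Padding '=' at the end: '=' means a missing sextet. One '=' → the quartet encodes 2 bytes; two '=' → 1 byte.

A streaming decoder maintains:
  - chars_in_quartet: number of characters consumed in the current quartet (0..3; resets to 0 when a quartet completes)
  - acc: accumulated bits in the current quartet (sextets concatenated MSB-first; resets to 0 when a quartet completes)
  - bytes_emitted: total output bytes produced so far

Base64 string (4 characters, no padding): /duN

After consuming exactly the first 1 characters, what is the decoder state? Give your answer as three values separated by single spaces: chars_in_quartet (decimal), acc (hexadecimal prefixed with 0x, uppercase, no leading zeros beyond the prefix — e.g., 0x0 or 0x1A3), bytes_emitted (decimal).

After char 0 ('/'=63): chars_in_quartet=1 acc=0x3F bytes_emitted=0

Answer: 1 0x3F 0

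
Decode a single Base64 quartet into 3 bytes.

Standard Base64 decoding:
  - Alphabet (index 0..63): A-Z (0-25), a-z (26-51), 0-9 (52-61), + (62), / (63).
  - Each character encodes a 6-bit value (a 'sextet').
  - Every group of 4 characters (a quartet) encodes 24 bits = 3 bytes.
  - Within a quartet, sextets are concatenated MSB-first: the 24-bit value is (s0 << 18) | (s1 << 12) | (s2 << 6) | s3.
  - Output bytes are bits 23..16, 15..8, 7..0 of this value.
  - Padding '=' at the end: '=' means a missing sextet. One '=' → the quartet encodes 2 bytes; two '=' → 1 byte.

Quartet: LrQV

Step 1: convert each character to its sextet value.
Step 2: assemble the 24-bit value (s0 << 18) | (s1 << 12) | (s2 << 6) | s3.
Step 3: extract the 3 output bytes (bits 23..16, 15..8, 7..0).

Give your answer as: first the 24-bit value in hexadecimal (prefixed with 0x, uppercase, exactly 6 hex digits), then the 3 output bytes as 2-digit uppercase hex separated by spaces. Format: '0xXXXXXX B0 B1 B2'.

Sextets: L=11, r=43, Q=16, V=21
24-bit: (11<<18) | (43<<12) | (16<<6) | 21
      = 0x2C0000 | 0x02B000 | 0x000400 | 0x000015
      = 0x2EB415
Bytes: (v>>16)&0xFF=2E, (v>>8)&0xFF=B4, v&0xFF=15

Answer: 0x2EB415 2E B4 15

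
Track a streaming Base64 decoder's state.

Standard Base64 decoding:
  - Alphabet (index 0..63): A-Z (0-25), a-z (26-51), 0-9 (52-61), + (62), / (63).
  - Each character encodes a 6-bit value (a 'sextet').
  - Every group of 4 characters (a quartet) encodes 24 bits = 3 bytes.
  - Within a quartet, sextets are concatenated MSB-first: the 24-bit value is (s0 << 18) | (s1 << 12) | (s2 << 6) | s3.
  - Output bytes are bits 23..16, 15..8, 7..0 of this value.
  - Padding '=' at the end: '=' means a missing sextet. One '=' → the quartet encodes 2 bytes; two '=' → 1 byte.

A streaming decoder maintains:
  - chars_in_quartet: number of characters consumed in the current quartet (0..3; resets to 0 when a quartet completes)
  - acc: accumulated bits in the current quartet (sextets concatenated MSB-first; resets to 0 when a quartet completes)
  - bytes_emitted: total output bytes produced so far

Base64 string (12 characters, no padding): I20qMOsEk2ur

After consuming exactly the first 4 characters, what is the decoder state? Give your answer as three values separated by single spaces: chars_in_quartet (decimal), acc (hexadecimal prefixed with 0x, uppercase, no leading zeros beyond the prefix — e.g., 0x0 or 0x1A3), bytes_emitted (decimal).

After char 0 ('I'=8): chars_in_quartet=1 acc=0x8 bytes_emitted=0
After char 1 ('2'=54): chars_in_quartet=2 acc=0x236 bytes_emitted=0
After char 2 ('0'=52): chars_in_quartet=3 acc=0x8DB4 bytes_emitted=0
After char 3 ('q'=42): chars_in_quartet=4 acc=0x236D2A -> emit 23 6D 2A, reset; bytes_emitted=3

Answer: 0 0x0 3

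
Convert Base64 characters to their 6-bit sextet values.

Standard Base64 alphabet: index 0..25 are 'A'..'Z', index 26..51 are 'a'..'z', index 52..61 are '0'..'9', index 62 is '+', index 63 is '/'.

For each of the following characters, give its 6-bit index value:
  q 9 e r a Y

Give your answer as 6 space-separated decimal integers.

Answer: 42 61 30 43 26 24

Derivation:
'q': a..z range, 26 + ord('q') − ord('a') = 42
'9': 0..9 range, 52 + ord('9') − ord('0') = 61
'e': a..z range, 26 + ord('e') − ord('a') = 30
'r': a..z range, 26 + ord('r') − ord('a') = 43
'a': a..z range, 26 + ord('a') − ord('a') = 26
'Y': A..Z range, ord('Y') − ord('A') = 24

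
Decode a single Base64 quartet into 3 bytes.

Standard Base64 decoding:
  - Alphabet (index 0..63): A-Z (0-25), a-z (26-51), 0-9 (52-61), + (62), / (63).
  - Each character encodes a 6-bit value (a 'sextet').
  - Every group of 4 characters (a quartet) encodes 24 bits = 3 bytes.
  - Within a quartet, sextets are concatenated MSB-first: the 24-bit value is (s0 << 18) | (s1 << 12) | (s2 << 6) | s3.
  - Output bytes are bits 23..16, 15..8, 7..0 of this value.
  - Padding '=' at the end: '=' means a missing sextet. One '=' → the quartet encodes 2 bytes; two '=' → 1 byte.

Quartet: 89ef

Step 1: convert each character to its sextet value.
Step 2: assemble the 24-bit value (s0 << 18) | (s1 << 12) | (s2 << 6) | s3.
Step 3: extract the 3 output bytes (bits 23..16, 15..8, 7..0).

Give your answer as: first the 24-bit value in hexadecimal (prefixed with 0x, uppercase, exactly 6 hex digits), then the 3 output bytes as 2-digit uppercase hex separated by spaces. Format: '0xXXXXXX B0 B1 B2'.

Sextets: 8=60, 9=61, e=30, f=31
24-bit: (60<<18) | (61<<12) | (30<<6) | 31
      = 0xF00000 | 0x03D000 | 0x000780 | 0x00001F
      = 0xF3D79F
Bytes: (v>>16)&0xFF=F3, (v>>8)&0xFF=D7, v&0xFF=9F

Answer: 0xF3D79F F3 D7 9F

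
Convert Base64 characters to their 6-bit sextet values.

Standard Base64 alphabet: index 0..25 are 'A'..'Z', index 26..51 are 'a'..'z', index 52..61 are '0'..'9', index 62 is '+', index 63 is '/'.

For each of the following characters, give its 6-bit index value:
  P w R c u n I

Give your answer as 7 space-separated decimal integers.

Answer: 15 48 17 28 46 39 8

Derivation:
'P': A..Z range, ord('P') − ord('A') = 15
'w': a..z range, 26 + ord('w') − ord('a') = 48
'R': A..Z range, ord('R') − ord('A') = 17
'c': a..z range, 26 + ord('c') − ord('a') = 28
'u': a..z range, 26 + ord('u') − ord('a') = 46
'n': a..z range, 26 + ord('n') − ord('a') = 39
'I': A..Z range, ord('I') − ord('A') = 8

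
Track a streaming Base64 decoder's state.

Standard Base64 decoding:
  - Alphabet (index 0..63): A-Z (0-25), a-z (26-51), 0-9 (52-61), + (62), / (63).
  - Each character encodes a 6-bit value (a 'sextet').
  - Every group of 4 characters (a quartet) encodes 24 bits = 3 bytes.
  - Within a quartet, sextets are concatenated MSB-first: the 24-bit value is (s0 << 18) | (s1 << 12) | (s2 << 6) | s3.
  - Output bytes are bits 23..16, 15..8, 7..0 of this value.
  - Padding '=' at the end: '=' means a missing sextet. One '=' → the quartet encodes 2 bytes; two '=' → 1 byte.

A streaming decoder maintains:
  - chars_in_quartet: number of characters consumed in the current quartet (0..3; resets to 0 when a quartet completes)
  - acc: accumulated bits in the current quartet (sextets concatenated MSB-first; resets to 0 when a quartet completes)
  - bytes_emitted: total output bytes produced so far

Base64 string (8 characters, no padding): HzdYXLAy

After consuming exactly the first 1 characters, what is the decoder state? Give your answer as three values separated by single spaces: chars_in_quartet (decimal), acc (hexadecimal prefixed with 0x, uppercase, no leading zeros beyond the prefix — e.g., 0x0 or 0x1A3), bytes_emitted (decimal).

Answer: 1 0x7 0

Derivation:
After char 0 ('H'=7): chars_in_quartet=1 acc=0x7 bytes_emitted=0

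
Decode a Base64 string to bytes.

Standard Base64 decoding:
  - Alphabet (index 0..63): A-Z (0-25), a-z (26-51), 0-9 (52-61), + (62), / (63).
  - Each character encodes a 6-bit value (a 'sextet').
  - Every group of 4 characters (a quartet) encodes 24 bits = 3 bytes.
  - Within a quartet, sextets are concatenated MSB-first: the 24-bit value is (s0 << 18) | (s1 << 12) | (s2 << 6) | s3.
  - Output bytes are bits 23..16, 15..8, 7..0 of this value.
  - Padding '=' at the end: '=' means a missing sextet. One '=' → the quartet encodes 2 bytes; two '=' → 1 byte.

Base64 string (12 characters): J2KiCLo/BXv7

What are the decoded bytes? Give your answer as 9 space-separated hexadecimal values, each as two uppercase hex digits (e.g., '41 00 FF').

After char 0 ('J'=9): chars_in_quartet=1 acc=0x9 bytes_emitted=0
After char 1 ('2'=54): chars_in_quartet=2 acc=0x276 bytes_emitted=0
After char 2 ('K'=10): chars_in_quartet=3 acc=0x9D8A bytes_emitted=0
After char 3 ('i'=34): chars_in_quartet=4 acc=0x2762A2 -> emit 27 62 A2, reset; bytes_emitted=3
After char 4 ('C'=2): chars_in_quartet=1 acc=0x2 bytes_emitted=3
After char 5 ('L'=11): chars_in_quartet=2 acc=0x8B bytes_emitted=3
After char 6 ('o'=40): chars_in_quartet=3 acc=0x22E8 bytes_emitted=3
After char 7 ('/'=63): chars_in_quartet=4 acc=0x8BA3F -> emit 08 BA 3F, reset; bytes_emitted=6
After char 8 ('B'=1): chars_in_quartet=1 acc=0x1 bytes_emitted=6
After char 9 ('X'=23): chars_in_quartet=2 acc=0x57 bytes_emitted=6
After char 10 ('v'=47): chars_in_quartet=3 acc=0x15EF bytes_emitted=6
After char 11 ('7'=59): chars_in_quartet=4 acc=0x57BFB -> emit 05 7B FB, reset; bytes_emitted=9

Answer: 27 62 A2 08 BA 3F 05 7B FB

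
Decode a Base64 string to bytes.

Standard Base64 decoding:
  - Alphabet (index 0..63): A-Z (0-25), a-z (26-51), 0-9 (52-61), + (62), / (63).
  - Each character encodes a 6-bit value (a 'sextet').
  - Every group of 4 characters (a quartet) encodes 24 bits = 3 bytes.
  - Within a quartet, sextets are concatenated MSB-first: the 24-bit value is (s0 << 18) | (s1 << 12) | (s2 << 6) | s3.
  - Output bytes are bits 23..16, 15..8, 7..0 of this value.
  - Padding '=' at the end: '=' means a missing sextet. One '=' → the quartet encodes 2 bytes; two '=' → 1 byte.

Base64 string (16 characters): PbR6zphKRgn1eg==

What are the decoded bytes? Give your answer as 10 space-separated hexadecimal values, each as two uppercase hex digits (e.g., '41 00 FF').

Answer: 3D B4 7A CE 98 4A 46 09 F5 7A

Derivation:
After char 0 ('P'=15): chars_in_quartet=1 acc=0xF bytes_emitted=0
After char 1 ('b'=27): chars_in_quartet=2 acc=0x3DB bytes_emitted=0
After char 2 ('R'=17): chars_in_quartet=3 acc=0xF6D1 bytes_emitted=0
After char 3 ('6'=58): chars_in_quartet=4 acc=0x3DB47A -> emit 3D B4 7A, reset; bytes_emitted=3
After char 4 ('z'=51): chars_in_quartet=1 acc=0x33 bytes_emitted=3
After char 5 ('p'=41): chars_in_quartet=2 acc=0xCE9 bytes_emitted=3
After char 6 ('h'=33): chars_in_quartet=3 acc=0x33A61 bytes_emitted=3
After char 7 ('K'=10): chars_in_quartet=4 acc=0xCE984A -> emit CE 98 4A, reset; bytes_emitted=6
After char 8 ('R'=17): chars_in_quartet=1 acc=0x11 bytes_emitted=6
After char 9 ('g'=32): chars_in_quartet=2 acc=0x460 bytes_emitted=6
After char 10 ('n'=39): chars_in_quartet=3 acc=0x11827 bytes_emitted=6
After char 11 ('1'=53): chars_in_quartet=4 acc=0x4609F5 -> emit 46 09 F5, reset; bytes_emitted=9
After char 12 ('e'=30): chars_in_quartet=1 acc=0x1E bytes_emitted=9
After char 13 ('g'=32): chars_in_quartet=2 acc=0x7A0 bytes_emitted=9
Padding '==': partial quartet acc=0x7A0 -> emit 7A; bytes_emitted=10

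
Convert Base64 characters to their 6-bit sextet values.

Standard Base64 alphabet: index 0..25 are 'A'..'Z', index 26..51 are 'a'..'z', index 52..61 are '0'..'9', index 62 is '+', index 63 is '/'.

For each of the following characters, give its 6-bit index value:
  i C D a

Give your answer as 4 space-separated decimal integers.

Answer: 34 2 3 26

Derivation:
'i': a..z range, 26 + ord('i') − ord('a') = 34
'C': A..Z range, ord('C') − ord('A') = 2
'D': A..Z range, ord('D') − ord('A') = 3
'a': a..z range, 26 + ord('a') − ord('a') = 26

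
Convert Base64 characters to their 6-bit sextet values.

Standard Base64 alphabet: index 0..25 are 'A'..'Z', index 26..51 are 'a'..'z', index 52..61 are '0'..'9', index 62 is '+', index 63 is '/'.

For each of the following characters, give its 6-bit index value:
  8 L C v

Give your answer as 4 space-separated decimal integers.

Answer: 60 11 2 47

Derivation:
'8': 0..9 range, 52 + ord('8') − ord('0') = 60
'L': A..Z range, ord('L') − ord('A') = 11
'C': A..Z range, ord('C') − ord('A') = 2
'v': a..z range, 26 + ord('v') − ord('a') = 47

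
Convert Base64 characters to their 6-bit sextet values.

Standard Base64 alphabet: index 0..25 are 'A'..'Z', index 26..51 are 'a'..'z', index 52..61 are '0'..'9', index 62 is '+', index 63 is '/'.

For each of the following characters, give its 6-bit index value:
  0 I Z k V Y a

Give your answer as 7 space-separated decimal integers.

'0': 0..9 range, 52 + ord('0') − ord('0') = 52
'I': A..Z range, ord('I') − ord('A') = 8
'Z': A..Z range, ord('Z') − ord('A') = 25
'k': a..z range, 26 + ord('k') − ord('a') = 36
'V': A..Z range, ord('V') − ord('A') = 21
'Y': A..Z range, ord('Y') − ord('A') = 24
'a': a..z range, 26 + ord('a') − ord('a') = 26

Answer: 52 8 25 36 21 24 26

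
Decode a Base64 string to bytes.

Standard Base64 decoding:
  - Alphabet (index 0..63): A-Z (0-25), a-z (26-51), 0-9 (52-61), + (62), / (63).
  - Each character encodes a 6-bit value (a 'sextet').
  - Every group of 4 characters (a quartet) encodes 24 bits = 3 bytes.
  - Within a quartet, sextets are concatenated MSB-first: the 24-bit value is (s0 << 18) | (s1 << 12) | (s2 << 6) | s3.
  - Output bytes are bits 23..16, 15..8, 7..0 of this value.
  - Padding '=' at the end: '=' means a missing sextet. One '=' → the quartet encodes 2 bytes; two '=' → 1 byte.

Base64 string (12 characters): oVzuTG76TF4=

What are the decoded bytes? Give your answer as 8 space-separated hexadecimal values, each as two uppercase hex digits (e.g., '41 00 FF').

After char 0 ('o'=40): chars_in_quartet=1 acc=0x28 bytes_emitted=0
After char 1 ('V'=21): chars_in_quartet=2 acc=0xA15 bytes_emitted=0
After char 2 ('z'=51): chars_in_quartet=3 acc=0x28573 bytes_emitted=0
After char 3 ('u'=46): chars_in_quartet=4 acc=0xA15CEE -> emit A1 5C EE, reset; bytes_emitted=3
After char 4 ('T'=19): chars_in_quartet=1 acc=0x13 bytes_emitted=3
After char 5 ('G'=6): chars_in_quartet=2 acc=0x4C6 bytes_emitted=3
After char 6 ('7'=59): chars_in_quartet=3 acc=0x131BB bytes_emitted=3
After char 7 ('6'=58): chars_in_quartet=4 acc=0x4C6EFA -> emit 4C 6E FA, reset; bytes_emitted=6
After char 8 ('T'=19): chars_in_quartet=1 acc=0x13 bytes_emitted=6
After char 9 ('F'=5): chars_in_quartet=2 acc=0x4C5 bytes_emitted=6
After char 10 ('4'=56): chars_in_quartet=3 acc=0x13178 bytes_emitted=6
Padding '=': partial quartet acc=0x13178 -> emit 4C 5E; bytes_emitted=8

Answer: A1 5C EE 4C 6E FA 4C 5E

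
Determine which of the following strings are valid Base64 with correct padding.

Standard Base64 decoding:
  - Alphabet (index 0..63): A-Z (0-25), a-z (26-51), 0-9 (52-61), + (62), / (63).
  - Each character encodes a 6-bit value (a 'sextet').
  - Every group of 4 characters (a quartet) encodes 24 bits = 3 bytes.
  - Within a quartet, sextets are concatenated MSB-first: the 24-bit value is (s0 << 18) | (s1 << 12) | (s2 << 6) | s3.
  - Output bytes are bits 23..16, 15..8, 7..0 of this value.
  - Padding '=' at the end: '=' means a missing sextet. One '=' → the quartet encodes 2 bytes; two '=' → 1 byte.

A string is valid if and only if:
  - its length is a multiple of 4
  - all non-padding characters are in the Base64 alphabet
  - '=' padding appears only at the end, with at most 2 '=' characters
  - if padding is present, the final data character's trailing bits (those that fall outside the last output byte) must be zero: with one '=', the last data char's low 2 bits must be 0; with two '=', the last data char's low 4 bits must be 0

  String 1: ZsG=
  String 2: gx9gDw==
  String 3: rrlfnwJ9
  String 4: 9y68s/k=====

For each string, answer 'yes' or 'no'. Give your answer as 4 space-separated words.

String 1: 'ZsG=' → invalid (bad trailing bits)
String 2: 'gx9gDw==' → valid
String 3: 'rrlfnwJ9' → valid
String 4: '9y68s/k=====' → invalid (5 pad chars (max 2))

Answer: no yes yes no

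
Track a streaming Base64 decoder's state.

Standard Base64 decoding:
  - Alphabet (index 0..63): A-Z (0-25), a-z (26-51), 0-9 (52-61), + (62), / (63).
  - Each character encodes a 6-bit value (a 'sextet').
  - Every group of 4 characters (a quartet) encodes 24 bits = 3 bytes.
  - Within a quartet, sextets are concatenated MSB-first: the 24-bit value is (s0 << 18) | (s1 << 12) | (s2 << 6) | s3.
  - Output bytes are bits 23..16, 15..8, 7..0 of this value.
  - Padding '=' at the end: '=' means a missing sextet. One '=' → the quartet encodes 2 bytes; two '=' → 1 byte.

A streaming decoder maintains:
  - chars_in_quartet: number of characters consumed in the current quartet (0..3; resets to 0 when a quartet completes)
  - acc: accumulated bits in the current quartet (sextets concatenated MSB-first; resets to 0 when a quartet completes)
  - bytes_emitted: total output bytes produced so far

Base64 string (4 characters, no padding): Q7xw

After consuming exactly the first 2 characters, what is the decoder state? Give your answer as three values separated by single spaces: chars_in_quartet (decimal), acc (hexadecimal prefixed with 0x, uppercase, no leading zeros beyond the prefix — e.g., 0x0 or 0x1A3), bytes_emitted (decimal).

After char 0 ('Q'=16): chars_in_quartet=1 acc=0x10 bytes_emitted=0
After char 1 ('7'=59): chars_in_quartet=2 acc=0x43B bytes_emitted=0

Answer: 2 0x43B 0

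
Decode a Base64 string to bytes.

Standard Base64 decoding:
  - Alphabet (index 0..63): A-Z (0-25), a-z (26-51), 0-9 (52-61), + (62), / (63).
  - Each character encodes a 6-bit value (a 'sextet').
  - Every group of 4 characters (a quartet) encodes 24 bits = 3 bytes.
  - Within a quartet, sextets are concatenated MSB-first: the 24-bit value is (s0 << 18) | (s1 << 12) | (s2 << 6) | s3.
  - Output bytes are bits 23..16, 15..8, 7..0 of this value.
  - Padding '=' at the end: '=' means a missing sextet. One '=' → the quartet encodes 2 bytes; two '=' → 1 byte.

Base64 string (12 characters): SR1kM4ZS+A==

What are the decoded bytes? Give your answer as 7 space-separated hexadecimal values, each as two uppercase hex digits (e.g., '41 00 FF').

Answer: 49 1D 64 33 86 52 F8

Derivation:
After char 0 ('S'=18): chars_in_quartet=1 acc=0x12 bytes_emitted=0
After char 1 ('R'=17): chars_in_quartet=2 acc=0x491 bytes_emitted=0
After char 2 ('1'=53): chars_in_quartet=3 acc=0x12475 bytes_emitted=0
After char 3 ('k'=36): chars_in_quartet=4 acc=0x491D64 -> emit 49 1D 64, reset; bytes_emitted=3
After char 4 ('M'=12): chars_in_quartet=1 acc=0xC bytes_emitted=3
After char 5 ('4'=56): chars_in_quartet=2 acc=0x338 bytes_emitted=3
After char 6 ('Z'=25): chars_in_quartet=3 acc=0xCE19 bytes_emitted=3
After char 7 ('S'=18): chars_in_quartet=4 acc=0x338652 -> emit 33 86 52, reset; bytes_emitted=6
After char 8 ('+'=62): chars_in_quartet=1 acc=0x3E bytes_emitted=6
After char 9 ('A'=0): chars_in_quartet=2 acc=0xF80 bytes_emitted=6
Padding '==': partial quartet acc=0xF80 -> emit F8; bytes_emitted=7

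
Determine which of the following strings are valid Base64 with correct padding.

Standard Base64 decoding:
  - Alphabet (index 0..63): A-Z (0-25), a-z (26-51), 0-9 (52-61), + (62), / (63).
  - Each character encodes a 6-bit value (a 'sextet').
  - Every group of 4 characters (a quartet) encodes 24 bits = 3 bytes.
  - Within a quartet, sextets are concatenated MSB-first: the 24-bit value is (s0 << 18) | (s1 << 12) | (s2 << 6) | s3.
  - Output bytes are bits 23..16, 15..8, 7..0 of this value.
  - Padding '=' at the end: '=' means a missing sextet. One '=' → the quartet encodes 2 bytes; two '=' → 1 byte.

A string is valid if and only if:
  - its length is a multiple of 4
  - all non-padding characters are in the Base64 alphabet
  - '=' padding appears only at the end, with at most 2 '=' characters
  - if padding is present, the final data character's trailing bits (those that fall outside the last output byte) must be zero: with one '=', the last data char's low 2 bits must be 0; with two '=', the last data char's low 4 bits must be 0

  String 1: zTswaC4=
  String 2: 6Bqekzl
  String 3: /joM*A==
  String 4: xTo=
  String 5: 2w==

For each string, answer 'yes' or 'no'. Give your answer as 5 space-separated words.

String 1: 'zTswaC4=' → valid
String 2: '6Bqekzl' → invalid (len=7 not mult of 4)
String 3: '/joM*A==' → invalid (bad char(s): ['*'])
String 4: 'xTo=' → valid
String 5: '2w==' → valid

Answer: yes no no yes yes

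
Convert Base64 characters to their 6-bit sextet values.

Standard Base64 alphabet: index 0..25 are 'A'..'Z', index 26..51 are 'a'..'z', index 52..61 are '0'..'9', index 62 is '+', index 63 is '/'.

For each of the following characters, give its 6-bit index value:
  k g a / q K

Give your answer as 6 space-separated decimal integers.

Answer: 36 32 26 63 42 10

Derivation:
'k': a..z range, 26 + ord('k') − ord('a') = 36
'g': a..z range, 26 + ord('g') − ord('a') = 32
'a': a..z range, 26 + ord('a') − ord('a') = 26
'/': index 63
'q': a..z range, 26 + ord('q') − ord('a') = 42
'K': A..Z range, ord('K') − ord('A') = 10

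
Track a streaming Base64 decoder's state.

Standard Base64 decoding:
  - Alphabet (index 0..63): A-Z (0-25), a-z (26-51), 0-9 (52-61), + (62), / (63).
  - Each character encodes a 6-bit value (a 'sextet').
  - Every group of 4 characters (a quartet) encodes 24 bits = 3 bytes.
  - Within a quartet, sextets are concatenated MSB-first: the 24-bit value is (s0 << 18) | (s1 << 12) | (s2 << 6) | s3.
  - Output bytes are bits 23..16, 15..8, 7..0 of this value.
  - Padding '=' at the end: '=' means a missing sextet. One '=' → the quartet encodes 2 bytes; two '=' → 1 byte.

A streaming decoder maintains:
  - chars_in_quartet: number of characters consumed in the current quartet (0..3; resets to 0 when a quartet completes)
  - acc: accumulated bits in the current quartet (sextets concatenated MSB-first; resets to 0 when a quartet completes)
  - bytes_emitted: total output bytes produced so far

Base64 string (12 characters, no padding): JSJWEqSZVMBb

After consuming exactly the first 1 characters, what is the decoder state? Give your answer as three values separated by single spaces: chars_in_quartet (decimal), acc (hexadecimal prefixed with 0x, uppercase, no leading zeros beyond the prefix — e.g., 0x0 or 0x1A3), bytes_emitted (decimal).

After char 0 ('J'=9): chars_in_quartet=1 acc=0x9 bytes_emitted=0

Answer: 1 0x9 0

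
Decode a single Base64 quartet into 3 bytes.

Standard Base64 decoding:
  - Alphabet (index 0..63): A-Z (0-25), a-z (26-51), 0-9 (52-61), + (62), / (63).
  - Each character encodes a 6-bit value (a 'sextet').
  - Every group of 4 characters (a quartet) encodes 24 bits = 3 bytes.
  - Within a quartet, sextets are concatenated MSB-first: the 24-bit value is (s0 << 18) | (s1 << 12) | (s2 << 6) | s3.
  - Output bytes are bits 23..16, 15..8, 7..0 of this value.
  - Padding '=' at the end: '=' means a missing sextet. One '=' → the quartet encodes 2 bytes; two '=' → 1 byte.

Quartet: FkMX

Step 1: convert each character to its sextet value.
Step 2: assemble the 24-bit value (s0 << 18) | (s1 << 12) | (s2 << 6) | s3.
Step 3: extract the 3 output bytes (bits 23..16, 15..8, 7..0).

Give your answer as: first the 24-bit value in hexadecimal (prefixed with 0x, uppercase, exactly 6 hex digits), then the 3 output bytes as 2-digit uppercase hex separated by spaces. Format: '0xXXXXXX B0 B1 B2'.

Answer: 0x164317 16 43 17

Derivation:
Sextets: F=5, k=36, M=12, X=23
24-bit: (5<<18) | (36<<12) | (12<<6) | 23
      = 0x140000 | 0x024000 | 0x000300 | 0x000017
      = 0x164317
Bytes: (v>>16)&0xFF=16, (v>>8)&0xFF=43, v&0xFF=17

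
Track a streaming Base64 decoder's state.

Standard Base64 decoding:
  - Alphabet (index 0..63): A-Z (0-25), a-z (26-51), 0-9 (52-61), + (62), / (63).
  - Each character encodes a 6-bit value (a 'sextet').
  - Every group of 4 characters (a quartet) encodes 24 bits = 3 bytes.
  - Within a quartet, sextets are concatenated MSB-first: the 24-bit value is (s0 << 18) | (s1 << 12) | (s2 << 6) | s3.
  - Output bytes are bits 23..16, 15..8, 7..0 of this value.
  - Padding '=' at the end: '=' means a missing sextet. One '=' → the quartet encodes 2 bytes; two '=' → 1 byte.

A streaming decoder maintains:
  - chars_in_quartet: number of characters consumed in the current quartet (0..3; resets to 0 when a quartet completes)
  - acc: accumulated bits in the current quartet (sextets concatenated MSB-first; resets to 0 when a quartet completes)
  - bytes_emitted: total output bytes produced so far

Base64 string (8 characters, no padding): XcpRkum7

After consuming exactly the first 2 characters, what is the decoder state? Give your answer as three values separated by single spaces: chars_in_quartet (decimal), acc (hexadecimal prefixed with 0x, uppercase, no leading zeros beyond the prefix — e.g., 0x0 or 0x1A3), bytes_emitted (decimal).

Answer: 2 0x5DC 0

Derivation:
After char 0 ('X'=23): chars_in_quartet=1 acc=0x17 bytes_emitted=0
After char 1 ('c'=28): chars_in_quartet=2 acc=0x5DC bytes_emitted=0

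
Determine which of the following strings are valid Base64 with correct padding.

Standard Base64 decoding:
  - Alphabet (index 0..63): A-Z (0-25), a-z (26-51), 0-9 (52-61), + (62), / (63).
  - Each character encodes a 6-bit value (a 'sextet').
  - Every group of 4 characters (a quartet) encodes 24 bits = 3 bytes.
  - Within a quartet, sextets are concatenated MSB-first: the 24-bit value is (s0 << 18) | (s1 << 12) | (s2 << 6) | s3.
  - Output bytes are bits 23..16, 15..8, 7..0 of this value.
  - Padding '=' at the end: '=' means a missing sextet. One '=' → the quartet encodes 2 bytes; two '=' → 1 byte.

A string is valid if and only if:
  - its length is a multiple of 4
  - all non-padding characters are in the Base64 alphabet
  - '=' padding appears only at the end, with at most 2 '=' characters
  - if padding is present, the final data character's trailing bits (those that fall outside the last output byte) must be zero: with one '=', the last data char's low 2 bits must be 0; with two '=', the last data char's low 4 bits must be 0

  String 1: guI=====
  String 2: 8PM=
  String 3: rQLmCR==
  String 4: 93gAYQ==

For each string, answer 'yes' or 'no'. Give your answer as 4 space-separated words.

String 1: 'guI=====' → invalid (5 pad chars (max 2))
String 2: '8PM=' → valid
String 3: 'rQLmCR==' → invalid (bad trailing bits)
String 4: '93gAYQ==' → valid

Answer: no yes no yes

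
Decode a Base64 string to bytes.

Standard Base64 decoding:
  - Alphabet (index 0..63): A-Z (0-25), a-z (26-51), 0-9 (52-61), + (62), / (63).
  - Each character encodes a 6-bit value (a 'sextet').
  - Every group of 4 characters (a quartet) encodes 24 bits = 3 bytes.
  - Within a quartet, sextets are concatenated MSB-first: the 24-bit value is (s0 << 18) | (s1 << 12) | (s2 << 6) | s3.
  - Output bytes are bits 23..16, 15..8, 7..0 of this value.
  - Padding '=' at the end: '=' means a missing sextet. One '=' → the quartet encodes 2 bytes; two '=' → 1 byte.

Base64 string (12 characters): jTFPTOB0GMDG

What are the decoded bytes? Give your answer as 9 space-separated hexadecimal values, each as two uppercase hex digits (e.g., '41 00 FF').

After char 0 ('j'=35): chars_in_quartet=1 acc=0x23 bytes_emitted=0
After char 1 ('T'=19): chars_in_quartet=2 acc=0x8D3 bytes_emitted=0
After char 2 ('F'=5): chars_in_quartet=3 acc=0x234C5 bytes_emitted=0
After char 3 ('P'=15): chars_in_quartet=4 acc=0x8D314F -> emit 8D 31 4F, reset; bytes_emitted=3
After char 4 ('T'=19): chars_in_quartet=1 acc=0x13 bytes_emitted=3
After char 5 ('O'=14): chars_in_quartet=2 acc=0x4CE bytes_emitted=3
After char 6 ('B'=1): chars_in_quartet=3 acc=0x13381 bytes_emitted=3
After char 7 ('0'=52): chars_in_quartet=4 acc=0x4CE074 -> emit 4C E0 74, reset; bytes_emitted=6
After char 8 ('G'=6): chars_in_quartet=1 acc=0x6 bytes_emitted=6
After char 9 ('M'=12): chars_in_quartet=2 acc=0x18C bytes_emitted=6
After char 10 ('D'=3): chars_in_quartet=3 acc=0x6303 bytes_emitted=6
After char 11 ('G'=6): chars_in_quartet=4 acc=0x18C0C6 -> emit 18 C0 C6, reset; bytes_emitted=9

Answer: 8D 31 4F 4C E0 74 18 C0 C6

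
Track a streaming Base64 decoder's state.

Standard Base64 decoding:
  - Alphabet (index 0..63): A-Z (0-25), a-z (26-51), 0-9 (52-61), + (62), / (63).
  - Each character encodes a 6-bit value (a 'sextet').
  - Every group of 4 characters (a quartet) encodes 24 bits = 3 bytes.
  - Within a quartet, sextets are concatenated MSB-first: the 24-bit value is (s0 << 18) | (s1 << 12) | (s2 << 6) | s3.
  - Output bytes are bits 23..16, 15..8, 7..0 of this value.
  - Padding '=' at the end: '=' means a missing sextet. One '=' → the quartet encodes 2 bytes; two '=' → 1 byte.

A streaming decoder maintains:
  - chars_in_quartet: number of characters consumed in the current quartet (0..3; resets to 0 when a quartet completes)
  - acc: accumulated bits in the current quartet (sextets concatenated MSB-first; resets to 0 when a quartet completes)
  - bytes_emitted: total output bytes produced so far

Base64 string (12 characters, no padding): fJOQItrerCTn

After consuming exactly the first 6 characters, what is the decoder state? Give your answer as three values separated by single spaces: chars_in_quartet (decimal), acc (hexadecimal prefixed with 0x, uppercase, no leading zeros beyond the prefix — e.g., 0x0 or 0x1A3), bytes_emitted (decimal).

After char 0 ('f'=31): chars_in_quartet=1 acc=0x1F bytes_emitted=0
After char 1 ('J'=9): chars_in_quartet=2 acc=0x7C9 bytes_emitted=0
After char 2 ('O'=14): chars_in_quartet=3 acc=0x1F24E bytes_emitted=0
After char 3 ('Q'=16): chars_in_quartet=4 acc=0x7C9390 -> emit 7C 93 90, reset; bytes_emitted=3
After char 4 ('I'=8): chars_in_quartet=1 acc=0x8 bytes_emitted=3
After char 5 ('t'=45): chars_in_quartet=2 acc=0x22D bytes_emitted=3

Answer: 2 0x22D 3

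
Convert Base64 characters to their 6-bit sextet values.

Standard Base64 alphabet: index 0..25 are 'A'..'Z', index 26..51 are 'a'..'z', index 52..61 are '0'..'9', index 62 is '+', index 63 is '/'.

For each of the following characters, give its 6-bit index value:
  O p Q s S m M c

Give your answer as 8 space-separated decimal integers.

'O': A..Z range, ord('O') − ord('A') = 14
'p': a..z range, 26 + ord('p') − ord('a') = 41
'Q': A..Z range, ord('Q') − ord('A') = 16
's': a..z range, 26 + ord('s') − ord('a') = 44
'S': A..Z range, ord('S') − ord('A') = 18
'm': a..z range, 26 + ord('m') − ord('a') = 38
'M': A..Z range, ord('M') − ord('A') = 12
'c': a..z range, 26 + ord('c') − ord('a') = 28

Answer: 14 41 16 44 18 38 12 28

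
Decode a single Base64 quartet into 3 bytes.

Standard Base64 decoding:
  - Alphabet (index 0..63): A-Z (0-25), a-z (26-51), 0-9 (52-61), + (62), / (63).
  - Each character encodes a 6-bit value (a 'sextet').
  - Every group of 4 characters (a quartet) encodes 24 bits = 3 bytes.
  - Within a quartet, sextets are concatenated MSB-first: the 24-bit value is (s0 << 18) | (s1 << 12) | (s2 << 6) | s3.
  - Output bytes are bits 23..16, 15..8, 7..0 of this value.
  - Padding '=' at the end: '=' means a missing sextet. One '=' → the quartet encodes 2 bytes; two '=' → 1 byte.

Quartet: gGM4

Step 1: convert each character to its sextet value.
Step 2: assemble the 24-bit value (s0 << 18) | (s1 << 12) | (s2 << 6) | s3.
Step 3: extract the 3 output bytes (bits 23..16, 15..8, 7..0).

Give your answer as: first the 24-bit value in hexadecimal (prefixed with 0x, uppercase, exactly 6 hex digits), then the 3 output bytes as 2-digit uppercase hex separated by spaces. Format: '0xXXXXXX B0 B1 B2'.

Sextets: g=32, G=6, M=12, 4=56
24-bit: (32<<18) | (6<<12) | (12<<6) | 56
      = 0x800000 | 0x006000 | 0x000300 | 0x000038
      = 0x806338
Bytes: (v>>16)&0xFF=80, (v>>8)&0xFF=63, v&0xFF=38

Answer: 0x806338 80 63 38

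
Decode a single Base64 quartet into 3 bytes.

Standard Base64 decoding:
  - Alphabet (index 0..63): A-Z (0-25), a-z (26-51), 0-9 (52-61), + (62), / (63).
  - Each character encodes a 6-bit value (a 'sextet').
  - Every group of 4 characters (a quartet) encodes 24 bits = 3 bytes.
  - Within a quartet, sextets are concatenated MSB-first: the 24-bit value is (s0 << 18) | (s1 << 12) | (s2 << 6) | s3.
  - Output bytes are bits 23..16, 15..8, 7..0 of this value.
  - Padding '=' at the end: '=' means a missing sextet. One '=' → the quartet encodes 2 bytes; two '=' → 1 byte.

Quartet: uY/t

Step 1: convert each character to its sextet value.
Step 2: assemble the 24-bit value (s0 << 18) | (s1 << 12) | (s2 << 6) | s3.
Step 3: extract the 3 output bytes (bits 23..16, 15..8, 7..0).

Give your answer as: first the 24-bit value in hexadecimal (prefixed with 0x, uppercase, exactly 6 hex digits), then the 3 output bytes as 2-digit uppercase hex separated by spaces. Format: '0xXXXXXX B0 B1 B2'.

Answer: 0xB98FED B9 8F ED

Derivation:
Sextets: u=46, Y=24, /=63, t=45
24-bit: (46<<18) | (24<<12) | (63<<6) | 45
      = 0xB80000 | 0x018000 | 0x000FC0 | 0x00002D
      = 0xB98FED
Bytes: (v>>16)&0xFF=B9, (v>>8)&0xFF=8F, v&0xFF=ED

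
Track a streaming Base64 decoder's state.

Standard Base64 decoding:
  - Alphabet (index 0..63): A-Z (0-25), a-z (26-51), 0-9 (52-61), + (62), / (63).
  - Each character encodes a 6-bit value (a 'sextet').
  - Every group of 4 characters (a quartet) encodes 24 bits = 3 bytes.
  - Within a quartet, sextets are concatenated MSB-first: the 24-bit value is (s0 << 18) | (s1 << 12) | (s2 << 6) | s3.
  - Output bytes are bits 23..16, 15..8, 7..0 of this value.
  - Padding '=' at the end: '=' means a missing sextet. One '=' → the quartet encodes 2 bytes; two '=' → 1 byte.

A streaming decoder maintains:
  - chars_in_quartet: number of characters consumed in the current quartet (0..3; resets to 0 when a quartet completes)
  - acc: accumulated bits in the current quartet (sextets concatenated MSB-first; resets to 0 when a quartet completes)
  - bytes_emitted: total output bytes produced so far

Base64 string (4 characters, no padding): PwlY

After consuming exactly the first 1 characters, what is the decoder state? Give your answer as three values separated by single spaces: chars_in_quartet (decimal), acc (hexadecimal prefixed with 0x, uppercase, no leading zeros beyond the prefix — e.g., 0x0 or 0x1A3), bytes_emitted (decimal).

Answer: 1 0xF 0

Derivation:
After char 0 ('P'=15): chars_in_quartet=1 acc=0xF bytes_emitted=0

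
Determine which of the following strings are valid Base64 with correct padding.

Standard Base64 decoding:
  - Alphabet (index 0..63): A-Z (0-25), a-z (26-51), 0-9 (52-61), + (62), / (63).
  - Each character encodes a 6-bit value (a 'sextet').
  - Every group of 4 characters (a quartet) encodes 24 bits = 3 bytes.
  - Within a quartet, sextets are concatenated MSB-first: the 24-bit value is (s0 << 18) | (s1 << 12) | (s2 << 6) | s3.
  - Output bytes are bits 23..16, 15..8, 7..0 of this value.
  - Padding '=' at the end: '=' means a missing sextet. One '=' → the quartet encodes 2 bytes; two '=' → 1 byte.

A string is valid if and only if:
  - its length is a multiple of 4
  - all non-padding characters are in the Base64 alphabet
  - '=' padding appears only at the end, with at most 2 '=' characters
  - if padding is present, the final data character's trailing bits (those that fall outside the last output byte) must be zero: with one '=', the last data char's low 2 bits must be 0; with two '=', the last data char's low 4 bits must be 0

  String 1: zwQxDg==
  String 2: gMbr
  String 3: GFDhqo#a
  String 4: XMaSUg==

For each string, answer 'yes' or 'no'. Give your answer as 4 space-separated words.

String 1: 'zwQxDg==' → valid
String 2: 'gMbr' → valid
String 3: 'GFDhqo#a' → invalid (bad char(s): ['#'])
String 4: 'XMaSUg==' → valid

Answer: yes yes no yes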